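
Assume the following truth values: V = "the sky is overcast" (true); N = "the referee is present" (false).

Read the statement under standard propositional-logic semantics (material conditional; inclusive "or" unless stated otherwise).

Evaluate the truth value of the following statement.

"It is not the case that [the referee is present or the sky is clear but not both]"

True.

Values: N=F, V=T.
Formalization: ¬(N ⊕ ¬V)

¬V = ¬T = F
N ⊕ ¬V = F ⊕ F = F
¬(N ⊕ ¬V) = ¬F = T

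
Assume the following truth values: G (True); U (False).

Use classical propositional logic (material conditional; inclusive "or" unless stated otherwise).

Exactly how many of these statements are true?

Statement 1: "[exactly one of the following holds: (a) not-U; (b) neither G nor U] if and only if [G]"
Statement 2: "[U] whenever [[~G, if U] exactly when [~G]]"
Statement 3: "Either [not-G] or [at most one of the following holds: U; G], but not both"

3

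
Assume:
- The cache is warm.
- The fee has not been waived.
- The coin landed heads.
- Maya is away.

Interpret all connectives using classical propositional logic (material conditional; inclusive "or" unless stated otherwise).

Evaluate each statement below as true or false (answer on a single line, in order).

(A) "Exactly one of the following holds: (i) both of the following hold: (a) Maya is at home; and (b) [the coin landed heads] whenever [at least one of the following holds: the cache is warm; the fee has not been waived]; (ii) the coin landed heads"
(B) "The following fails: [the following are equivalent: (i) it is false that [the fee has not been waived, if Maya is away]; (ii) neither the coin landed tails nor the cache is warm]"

Let S = "Maya is at home" (F), P = "the cache is warm" (T), Q = "the fee has been waived" (F), R = "the coin landed heads" (T).

(A): In symbols: (S ∧ ((P ∨ ¬Q) → R)) ⊕ R

¬Q = ¬F = T
P ∨ ¬Q = T ∨ T = T
(P ∨ ¬Q) → R = T → T = T
S ∧ ((P ∨ ¬Q) → R) = F ∧ T = F
(S ∧ ((P ∨ ¬Q) → R)) ⊕ R = F ⊕ T = T
Hence (A) is true.

(B): This is ¬(¬(¬S → ¬Q) ↔ (¬R ↓ P)).

¬S = ¬F = T
¬Q = ¬F = T
¬S → ¬Q = T → T = T
¬(¬S → ¬Q) = ¬T = F
¬R = ¬T = F
¬R ↓ P = F ↓ T = F
¬(¬S → ¬Q) ↔ (¬R ↓ P) = F ↔ F = T
¬(¬(¬S → ¬Q) ↔ (¬R ↓ P)) = ¬T = F
Thus (B) is false.

(A) T; (B) F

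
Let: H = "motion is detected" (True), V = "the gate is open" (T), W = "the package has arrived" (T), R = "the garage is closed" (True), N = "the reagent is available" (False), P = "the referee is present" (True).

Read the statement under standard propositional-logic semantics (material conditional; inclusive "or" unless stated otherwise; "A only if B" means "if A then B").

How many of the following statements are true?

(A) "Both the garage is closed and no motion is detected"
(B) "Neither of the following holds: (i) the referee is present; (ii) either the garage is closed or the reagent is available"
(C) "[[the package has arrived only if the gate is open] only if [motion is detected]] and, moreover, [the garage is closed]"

1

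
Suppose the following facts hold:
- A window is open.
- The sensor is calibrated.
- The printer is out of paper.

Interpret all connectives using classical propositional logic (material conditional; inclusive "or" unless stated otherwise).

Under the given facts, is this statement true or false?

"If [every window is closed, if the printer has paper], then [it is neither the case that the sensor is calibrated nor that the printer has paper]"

Let R = "the printer has paper" (F), P = "a window is open" (T), Q = "the sensor is calibrated" (T).
Parsed as (R → ¬P) → (Q ↓ R)

¬P = ¬T = F
R → ¬P = F → F = T
Q ↓ R = T ↓ F = F
(R → ¬P) → (Q ↓ R) = T → F = F

False.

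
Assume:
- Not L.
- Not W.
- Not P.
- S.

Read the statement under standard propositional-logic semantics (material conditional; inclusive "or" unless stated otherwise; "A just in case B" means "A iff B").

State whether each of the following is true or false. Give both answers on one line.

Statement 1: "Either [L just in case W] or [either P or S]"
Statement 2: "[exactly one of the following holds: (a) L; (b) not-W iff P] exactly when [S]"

Statement 1 true; Statement 2 false

Statement 1: This is (L iff W) or (P or S).

L iff W = False iff False = True
P or S = False or True = True
(L iff W) or (P or S) = True or True = True
So Statement 1 is true.

Statement 2: This is (L xor (not W iff P)) iff S.

not W = not False = True
not W iff P = True iff False = False
L xor (not W iff P) = False xor False = False
(L xor (not W iff P)) iff S = False iff True = False
Hence Statement 2 is false.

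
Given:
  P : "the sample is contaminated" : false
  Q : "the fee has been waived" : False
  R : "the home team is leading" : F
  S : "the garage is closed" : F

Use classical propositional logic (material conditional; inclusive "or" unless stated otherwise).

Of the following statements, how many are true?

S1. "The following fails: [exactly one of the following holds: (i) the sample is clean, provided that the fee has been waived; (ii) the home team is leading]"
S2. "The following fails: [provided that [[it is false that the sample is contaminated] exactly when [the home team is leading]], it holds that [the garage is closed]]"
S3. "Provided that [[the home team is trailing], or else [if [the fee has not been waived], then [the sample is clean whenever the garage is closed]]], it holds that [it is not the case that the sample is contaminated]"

1

S1: In symbols: ¬((Q → ¬P) ⊕ R)

¬P = ¬F = T
Q → ¬P = F → T = T
(Q → ¬P) ⊕ R = T ⊕ F = T
¬((Q → ¬P) ⊕ R) = ¬T = F
So S1 is false.

S2: Formalization: ¬((¬P ↔ R) → S)

¬P = ¬F = T
¬P ↔ R = T ↔ F = F
(¬P ↔ R) → S = F → F = T
¬((¬P ↔ R) → S) = ¬T = F
Hence S2 is false.

S3: In symbols: (¬R ∨ (¬Q → (S → ¬P))) → ¬P

¬R = ¬F = T
¬Q = ¬F = T
¬P = ¬F = T
S → ¬P = F → T = T
¬Q → (S → ¬P) = T → T = T
¬R ∨ (¬Q → (S → ¬P)) = T ∨ T = T
¬P = ¬F = T
(¬R ∨ (¬Q → (S → ¬P))) → ¬P = T → T = T
Thus S3 is true.

True statements: 1 (S3).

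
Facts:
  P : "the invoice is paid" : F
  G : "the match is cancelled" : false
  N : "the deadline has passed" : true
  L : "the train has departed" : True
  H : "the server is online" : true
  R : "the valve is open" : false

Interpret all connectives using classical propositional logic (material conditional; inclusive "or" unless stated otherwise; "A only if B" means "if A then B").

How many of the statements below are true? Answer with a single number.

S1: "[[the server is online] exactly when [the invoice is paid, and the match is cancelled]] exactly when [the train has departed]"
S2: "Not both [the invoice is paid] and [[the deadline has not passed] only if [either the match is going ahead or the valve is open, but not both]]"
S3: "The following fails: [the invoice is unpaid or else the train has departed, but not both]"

2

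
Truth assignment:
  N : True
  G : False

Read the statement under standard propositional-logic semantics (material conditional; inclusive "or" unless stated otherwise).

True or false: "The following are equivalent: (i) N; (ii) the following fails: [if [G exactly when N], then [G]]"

False.

Values: N=True, G=False.
This is N iff not ((G iff N) -> G).

G iff N = False iff True = False
(G iff N) -> G = False -> False = True
not ((G iff N) -> G) = not True = False
N iff not ((G iff N) -> G) = True iff False = False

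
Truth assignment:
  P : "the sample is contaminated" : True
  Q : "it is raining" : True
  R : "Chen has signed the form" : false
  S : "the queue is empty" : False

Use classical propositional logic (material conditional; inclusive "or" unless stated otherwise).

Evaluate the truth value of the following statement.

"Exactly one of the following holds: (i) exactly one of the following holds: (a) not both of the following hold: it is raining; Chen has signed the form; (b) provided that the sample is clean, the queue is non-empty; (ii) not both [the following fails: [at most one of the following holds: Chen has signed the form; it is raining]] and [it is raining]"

In symbols: ((Q ↑ R) ⊕ (¬P → ¬S)) ⊕ (¬(R ↑ Q) ↑ Q)

Q ↑ R = T ↑ F = T
¬P = ¬T = F
¬S = ¬F = T
¬P → ¬S = F → T = T
(Q ↑ R) ⊕ (¬P → ¬S) = T ⊕ T = F
R ↑ Q = F ↑ T = T
¬(R ↑ Q) = ¬T = F
¬(R ↑ Q) ↑ Q = F ↑ T = T
((Q ↑ R) ⊕ (¬P → ¬S)) ⊕ (¬(R ↑ Q) ↑ Q) = F ⊕ T = T

true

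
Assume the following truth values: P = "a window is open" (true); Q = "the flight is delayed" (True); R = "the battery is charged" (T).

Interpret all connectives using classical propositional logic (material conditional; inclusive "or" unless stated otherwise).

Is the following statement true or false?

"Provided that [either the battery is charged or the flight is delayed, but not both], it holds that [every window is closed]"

The statement is true.

Formalization: (R ⊕ Q) → ¬P

R ⊕ Q = T ⊕ T = F
¬P = ¬T = F
(R ⊕ Q) → ¬P = F → F = T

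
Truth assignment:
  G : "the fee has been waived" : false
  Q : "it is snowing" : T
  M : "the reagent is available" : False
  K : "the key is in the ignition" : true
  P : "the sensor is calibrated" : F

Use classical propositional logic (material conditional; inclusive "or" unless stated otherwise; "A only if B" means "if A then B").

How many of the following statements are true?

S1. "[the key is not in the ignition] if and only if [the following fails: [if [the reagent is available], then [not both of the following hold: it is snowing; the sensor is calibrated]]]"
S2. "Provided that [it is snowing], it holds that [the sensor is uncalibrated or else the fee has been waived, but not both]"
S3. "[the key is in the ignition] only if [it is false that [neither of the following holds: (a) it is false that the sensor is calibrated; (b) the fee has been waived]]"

S1: This is not K iff not (M -> (Q nand P)).

not K = not True = False
Q nand P = True nand False = True
M -> (Q nand P) = False -> True = True
not (M -> (Q nand P)) = not True = False
not K iff not (M -> (Q nand P)) = False iff False = True
So S1 is true.

S2: In symbols: Q -> (not P xor G)

not P = not False = True
not P xor G = True xor False = True
Q -> (not P xor G) = True -> True = True
So S2 is true.

S3: Parsed as K -> not (not P nor G)

not P = not False = True
not P nor G = True nor False = False
not (not P nor G) = not False = True
K -> not (not P nor G) = True -> True = True
Thus S3 is true.

3 of the 3 statements are true.

3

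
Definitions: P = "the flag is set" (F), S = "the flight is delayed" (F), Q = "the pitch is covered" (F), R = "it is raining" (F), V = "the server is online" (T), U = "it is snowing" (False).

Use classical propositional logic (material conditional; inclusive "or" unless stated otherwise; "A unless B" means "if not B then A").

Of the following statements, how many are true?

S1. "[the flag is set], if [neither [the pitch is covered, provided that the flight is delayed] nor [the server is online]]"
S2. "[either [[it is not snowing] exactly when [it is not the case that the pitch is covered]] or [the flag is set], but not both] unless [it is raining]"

S1: In symbols: ((S -> Q) nor V) -> P

S -> Q = F -> F = T
(S -> Q) nor V = T nor T = F
((S -> Q) nor V) -> P = F -> F = T
Hence S1 is true.

S2: This is ((~U <-> ~Q) xor P) | R.

~U = ~F = T
~Q = ~F = T
~U <-> ~Q = T <-> T = T
(~U <-> ~Q) xor P = T xor F = T
((~U <-> ~Q) xor P) | R = T | F = T
So S2 is true.

2 of the 2 statements are true.

2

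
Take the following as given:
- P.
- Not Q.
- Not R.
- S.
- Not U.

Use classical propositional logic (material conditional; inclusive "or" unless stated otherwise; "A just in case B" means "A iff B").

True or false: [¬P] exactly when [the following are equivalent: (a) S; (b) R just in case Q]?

In symbols: not P iff (S iff (R iff Q))

not P = not True = False
R iff Q = False iff False = True
S iff (R iff Q) = True iff True = True
not P iff (S iff (R iff Q)) = False iff True = False

False.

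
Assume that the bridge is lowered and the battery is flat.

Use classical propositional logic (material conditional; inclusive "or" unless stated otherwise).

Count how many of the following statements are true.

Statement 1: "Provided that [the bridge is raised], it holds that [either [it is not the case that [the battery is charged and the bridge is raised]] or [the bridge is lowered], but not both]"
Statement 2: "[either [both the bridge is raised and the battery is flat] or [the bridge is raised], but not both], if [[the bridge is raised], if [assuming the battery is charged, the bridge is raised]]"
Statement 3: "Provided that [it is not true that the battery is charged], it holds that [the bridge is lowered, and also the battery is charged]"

2

Let S = "the bridge is raised" (False), H = "the battery is charged" (False).

Statement 1: Formalization: S -> (not (H and S) xor not S)

H and S = False and False = False
not (H and S) = not False = True
not S = not False = True
not (H and S) xor not S = True xor True = False
S -> (not (H and S) xor not S) = False -> False = True
Thus Statement 1 is true.

Statement 2: Formalization: ((H -> S) -> S) -> ((S and not H) xor S)

H -> S = False -> False = True
(H -> S) -> S = True -> False = False
not H = not False = True
S and not H = False and True = False
(S and not H) xor S = False xor False = False
((H -> S) -> S) -> ((S and not H) xor S) = False -> False = True
So Statement 2 is true.

Statement 3: In symbols: not H -> (not S and H)

not H = not False = True
not S = not False = True
not S and H = True and False = False
not H -> (not S and H) = True -> False = False
Thus Statement 3 is false.

Count: 2.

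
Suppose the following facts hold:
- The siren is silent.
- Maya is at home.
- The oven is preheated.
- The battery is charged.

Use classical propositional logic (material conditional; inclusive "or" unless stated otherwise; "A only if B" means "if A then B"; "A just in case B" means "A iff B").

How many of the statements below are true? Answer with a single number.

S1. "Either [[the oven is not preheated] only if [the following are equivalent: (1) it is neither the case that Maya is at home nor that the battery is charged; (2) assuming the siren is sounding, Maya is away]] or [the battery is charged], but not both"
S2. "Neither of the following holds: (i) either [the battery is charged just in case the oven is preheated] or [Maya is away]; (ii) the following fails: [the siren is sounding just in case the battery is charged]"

Let H = "the oven is preheated" (True), G = "Maya is at home" (True), R = "the battery is charged" (True), L = "the siren is sounding" (False).

S1: Formalization: (not H -> ((G nor R) iff (L -> not G))) xor R

not H = not True = False
G nor R = True nor True = False
not G = not True = False
L -> not G = False -> False = True
(G nor R) iff (L -> not G) = False iff True = False
not H -> ((G nor R) iff (L -> not G)) = False -> False = True
(not H -> ((G nor R) iff (L -> not G))) xor R = True xor True = False
Hence S1 is false.

S2: Formalization: ((R iff H) or not G) nor not (L iff R)

R iff H = True iff True = True
not G = not True = False
(R iff H) or not G = True or False = True
L iff R = False iff True = False
not (L iff R) = not False = True
((R iff H) or not G) nor not (L iff R) = True nor True = False
So S2 is false.

0 of the 2 statements are true (none).

0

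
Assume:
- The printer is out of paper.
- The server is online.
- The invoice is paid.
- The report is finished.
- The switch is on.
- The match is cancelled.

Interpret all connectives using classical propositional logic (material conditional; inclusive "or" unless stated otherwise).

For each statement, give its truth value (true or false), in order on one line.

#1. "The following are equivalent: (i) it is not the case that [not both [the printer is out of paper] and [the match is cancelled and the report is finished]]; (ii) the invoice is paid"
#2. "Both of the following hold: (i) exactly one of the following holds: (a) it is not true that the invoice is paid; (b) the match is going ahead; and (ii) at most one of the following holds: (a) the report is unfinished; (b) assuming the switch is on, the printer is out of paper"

#1 True, #2 False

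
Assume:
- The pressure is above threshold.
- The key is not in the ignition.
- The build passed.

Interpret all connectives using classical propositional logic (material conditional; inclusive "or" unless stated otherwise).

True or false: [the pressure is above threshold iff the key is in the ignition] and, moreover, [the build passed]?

Let W = "the pressure is above threshold" (T), P = "the key is in the ignition" (F), V = "the build passed" (T).
This is (W <-> P) & V.

W <-> P = T <-> F = F
(W <-> P) & V = F & T = F

The statement is false.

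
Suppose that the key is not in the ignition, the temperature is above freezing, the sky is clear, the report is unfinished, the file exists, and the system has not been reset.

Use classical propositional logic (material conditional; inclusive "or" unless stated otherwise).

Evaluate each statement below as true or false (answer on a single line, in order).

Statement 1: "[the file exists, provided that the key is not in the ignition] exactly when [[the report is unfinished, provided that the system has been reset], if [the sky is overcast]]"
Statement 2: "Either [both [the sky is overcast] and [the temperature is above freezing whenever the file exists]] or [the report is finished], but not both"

Statement 1 True; Statement 2 False

Let P = "the key is in the ignition" (F), U = "the file exists" (T), R = "the sky is overcast" (F), V = "the system has been reset" (F), S = "the report is finished" (F), Q = "the temperature is below freezing" (F).

Statement 1: Parsed as (¬P → U) ↔ (R → (V → ¬S))

¬P = ¬F = T
¬P → U = T → T = T
¬S = ¬F = T
V → ¬S = F → T = T
R → (V → ¬S) = F → T = T
(¬P → U) ↔ (R → (V → ¬S)) = T ↔ T = T
So Statement 1 is true.

Statement 2: Formalization: (R ∧ (U → ¬Q)) ⊕ S

¬Q = ¬F = T
U → ¬Q = T → T = T
R ∧ (U → ¬Q) = F ∧ T = F
(R ∧ (U → ¬Q)) ⊕ S = F ⊕ F = F
Hence Statement 2 is false.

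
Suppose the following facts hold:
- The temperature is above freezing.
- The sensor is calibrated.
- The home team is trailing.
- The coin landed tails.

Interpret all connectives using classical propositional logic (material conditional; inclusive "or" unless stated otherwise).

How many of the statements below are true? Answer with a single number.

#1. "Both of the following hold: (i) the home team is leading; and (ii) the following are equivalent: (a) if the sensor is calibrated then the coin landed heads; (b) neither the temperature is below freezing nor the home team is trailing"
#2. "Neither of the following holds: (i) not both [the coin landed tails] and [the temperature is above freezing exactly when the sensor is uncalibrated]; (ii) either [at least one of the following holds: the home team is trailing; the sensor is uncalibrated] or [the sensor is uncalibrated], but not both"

0

Let H = "the home team is leading" (F), M = "the sensor is calibrated" (T), W = "the coin landed heads" (F), R = "the temperature is below freezing" (F).

#1: This is H & ((M -> W) <-> (R nor ~H)).

M -> W = T -> F = F
~H = ~F = T
R nor ~H = F nor T = F
(M -> W) <-> (R nor ~H) = F <-> F = T
H & ((M -> W) <-> (R nor ~H)) = F & T = F
Hence #1 is false.

#2: This is (~W nand (~R <-> ~M)) nor ((~H | ~M) xor ~M).

~W = ~F = T
~R = ~F = T
~M = ~T = F
~R <-> ~M = T <-> F = F
~W nand (~R <-> ~M) = T nand F = T
~H = ~F = T
~M = ~T = F
~H | ~M = T | F = T
~M = ~T = F
(~H | ~M) xor ~M = T xor F = T
(~W nand (~R <-> ~M)) nor ((~H | ~M) xor ~M) = T nor T = F
Thus #2 is false.

Count: 0.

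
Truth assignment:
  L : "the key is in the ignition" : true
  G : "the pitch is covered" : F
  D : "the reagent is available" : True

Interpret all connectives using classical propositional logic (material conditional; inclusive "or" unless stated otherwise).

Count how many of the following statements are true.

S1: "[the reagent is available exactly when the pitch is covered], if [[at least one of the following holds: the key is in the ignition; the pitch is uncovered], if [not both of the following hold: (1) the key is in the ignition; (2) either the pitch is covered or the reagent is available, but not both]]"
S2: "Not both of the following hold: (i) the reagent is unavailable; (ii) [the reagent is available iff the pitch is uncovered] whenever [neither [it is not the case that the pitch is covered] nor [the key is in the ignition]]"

S1: This is ((L nand (G xor D)) -> (L | ~G)) -> (D <-> G).

G xor D = F xor T = T
L nand (G xor D) = T nand T = F
~G = ~F = T
L | ~G = T | T = T
(L nand (G xor D)) -> (L | ~G) = F -> T = T
D <-> G = T <-> F = F
((L nand (G xor D)) -> (L | ~G)) -> (D <-> G) = T -> F = F
Thus S1 is false.

S2: Parsed as ~D nand ((~G nor L) -> (D <-> ~G))

~D = ~T = F
~G = ~F = T
~G nor L = T nor T = F
~G = ~F = T
D <-> ~G = T <-> T = T
(~G nor L) -> (D <-> ~G) = F -> T = T
~D nand ((~G nor L) -> (D <-> ~G)) = F nand T = T
Thus S2 is true.

Count: 1.

1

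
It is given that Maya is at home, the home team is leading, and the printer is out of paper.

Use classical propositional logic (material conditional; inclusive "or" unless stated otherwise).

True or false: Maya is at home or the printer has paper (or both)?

Let P = "Maya is at home" (True), R = "the printer has paper" (False).
In symbols: P or R

P or R = True or False = True

True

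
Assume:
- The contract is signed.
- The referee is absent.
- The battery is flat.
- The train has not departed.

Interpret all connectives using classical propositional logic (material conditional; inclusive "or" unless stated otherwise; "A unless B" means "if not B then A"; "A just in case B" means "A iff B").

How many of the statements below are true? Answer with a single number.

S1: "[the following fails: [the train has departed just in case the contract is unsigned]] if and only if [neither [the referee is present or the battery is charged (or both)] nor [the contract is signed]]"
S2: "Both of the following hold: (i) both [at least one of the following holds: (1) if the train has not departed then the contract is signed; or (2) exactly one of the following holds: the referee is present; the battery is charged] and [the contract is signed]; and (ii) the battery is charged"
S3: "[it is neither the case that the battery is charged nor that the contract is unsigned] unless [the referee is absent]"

2

Let S = "the train has departed" (False), P = "the contract is signed" (True), Q = "the referee is present" (False), R = "the battery is charged" (False).

S1: Parsed as not (S iff not P) iff ((Q or R) nor P)

not P = not True = False
S iff not P = False iff False = True
not (S iff not P) = not True = False
Q or R = False or False = False
(Q or R) nor P = False nor True = False
not (S iff not P) iff ((Q or R) nor P) = False iff False = True
Hence S1 is true.

S2: In symbols: (((not S -> P) or (Q xor R)) and P) and R

not S = not False = True
not S -> P = True -> True = True
Q xor R = False xor False = False
(not S -> P) or (Q xor R) = True or False = True
((not S -> P) or (Q xor R)) and P = True and True = True
(((not S -> P) or (Q xor R)) and P) and R = True and False = False
Thus S2 is false.

S3: Parsed as (R nor not P) or not Q

not P = not True = False
R nor not P = False nor False = True
not Q = not False = True
(R nor not P) or not Q = True or True = True
So S3 is true.

Count: 2.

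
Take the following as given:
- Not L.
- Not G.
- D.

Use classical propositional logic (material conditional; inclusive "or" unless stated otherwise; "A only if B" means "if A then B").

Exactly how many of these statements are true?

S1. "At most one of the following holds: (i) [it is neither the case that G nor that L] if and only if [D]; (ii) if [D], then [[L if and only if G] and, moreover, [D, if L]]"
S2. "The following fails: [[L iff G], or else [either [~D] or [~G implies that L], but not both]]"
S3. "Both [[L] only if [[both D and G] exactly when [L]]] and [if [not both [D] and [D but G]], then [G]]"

0

S1: This is ((G nor L) <-> D) nand (D -> ((L <-> G) & (L -> D))).

G nor L = F nor F = T
(G nor L) <-> D = T <-> T = T
L <-> G = F <-> F = T
L -> D = F -> T = T
(L <-> G) & (L -> D) = T & T = T
D -> ((L <-> G) & (L -> D)) = T -> T = T
((G nor L) <-> D) nand (D -> ((L <-> G) & (L -> D))) = T nand T = F
Hence S1 is false.

S2: Formalization: ~((L <-> G) | (~D xor (~G -> L)))

L <-> G = F <-> F = T
~D = ~T = F
~G = ~F = T
~G -> L = T -> F = F
~D xor (~G -> L) = F xor F = F
(L <-> G) | (~D xor (~G -> L)) = T | F = T
~((L <-> G) | (~D xor (~G -> L))) = ~T = F
So S2 is false.

S3: Formalization: (L -> ((D & G) <-> L)) & ((D nand (D & G)) -> G)

D & G = T & F = F
(D & G) <-> L = F <-> F = T
L -> ((D & G) <-> L) = F -> T = T
D & G = T & F = F
D nand (D & G) = T nand F = T
(D nand (D & G)) -> G = T -> F = F
(L -> ((D & G) <-> L)) & ((D nand (D & G)) -> G) = T & F = F
Hence S3 is false.

0 of the 3 statements are true (none).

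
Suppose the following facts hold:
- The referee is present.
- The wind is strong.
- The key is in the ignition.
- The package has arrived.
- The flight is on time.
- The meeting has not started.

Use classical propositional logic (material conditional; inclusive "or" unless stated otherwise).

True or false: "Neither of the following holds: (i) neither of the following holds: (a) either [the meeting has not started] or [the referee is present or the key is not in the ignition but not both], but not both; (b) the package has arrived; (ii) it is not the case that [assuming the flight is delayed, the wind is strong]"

The statement is true.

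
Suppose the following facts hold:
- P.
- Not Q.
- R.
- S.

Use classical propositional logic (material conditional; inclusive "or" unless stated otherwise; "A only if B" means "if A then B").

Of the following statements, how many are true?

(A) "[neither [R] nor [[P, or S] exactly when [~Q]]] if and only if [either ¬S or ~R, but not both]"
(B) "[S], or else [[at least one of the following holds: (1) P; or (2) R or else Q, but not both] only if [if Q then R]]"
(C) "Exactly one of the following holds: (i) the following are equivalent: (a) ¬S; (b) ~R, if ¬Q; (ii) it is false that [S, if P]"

3

(A): This is (R nor ((P or S) iff not Q)) iff (not S xor not R).

P or S = True or True = True
not Q = not False = True
(P or S) iff not Q = True iff True = True
R nor ((P or S) iff not Q) = True nor True = False
not S = not True = False
not R = not True = False
not S xor not R = False xor False = False
(R nor ((P or S) iff not Q)) iff (not S xor not R) = False iff False = True
Hence (A) is true.

(B): Formalization: S or ((P or (R xor Q)) -> (Q -> R))

R xor Q = True xor False = True
P or (R xor Q) = True or True = True
Q -> R = False -> True = True
(P or (R xor Q)) -> (Q -> R) = True -> True = True
S or ((P or (R xor Q)) -> (Q -> R)) = True or True = True
Thus (B) is true.

(C): In symbols: (not S iff (not Q -> not R)) xor not (P -> S)

not S = not True = False
not Q = not False = True
not R = not True = False
not Q -> not R = True -> False = False
not S iff (not Q -> not R) = False iff False = True
P -> S = True -> True = True
not (P -> S) = not True = False
(not S iff (not Q -> not R)) xor not (P -> S) = True xor False = True
So (C) is true.

True statements: 3 ((A), (B), (C)).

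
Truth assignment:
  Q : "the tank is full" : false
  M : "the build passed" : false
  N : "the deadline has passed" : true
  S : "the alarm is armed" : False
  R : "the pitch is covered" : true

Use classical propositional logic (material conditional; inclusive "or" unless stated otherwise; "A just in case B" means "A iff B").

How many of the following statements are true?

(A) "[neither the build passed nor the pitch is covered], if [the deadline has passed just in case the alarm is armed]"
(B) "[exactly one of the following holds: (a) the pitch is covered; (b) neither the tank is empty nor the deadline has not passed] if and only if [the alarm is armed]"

1

(A): In symbols: (N iff S) -> (M nor R)

N iff S = True iff False = False
M nor R = False nor True = False
(N iff S) -> (M nor R) = False -> False = True
So (A) is true.

(B): This is (R xor (not Q nor not N)) iff S.

not Q = not False = True
not N = not True = False
not Q nor not N = True nor False = False
R xor (not Q nor not N) = True xor False = True
(R xor (not Q nor not N)) iff S = True iff False = False
So (B) is false.

1 of the 2 statements is true.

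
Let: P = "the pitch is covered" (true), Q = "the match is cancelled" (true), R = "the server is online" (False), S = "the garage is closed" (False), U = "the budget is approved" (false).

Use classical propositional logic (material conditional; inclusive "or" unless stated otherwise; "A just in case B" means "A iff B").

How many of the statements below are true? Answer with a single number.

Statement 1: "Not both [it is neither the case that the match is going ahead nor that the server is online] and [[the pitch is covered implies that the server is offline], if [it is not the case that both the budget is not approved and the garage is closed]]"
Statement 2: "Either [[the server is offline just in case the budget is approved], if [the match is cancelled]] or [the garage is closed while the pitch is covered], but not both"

0

Statement 1: This is (¬Q ↓ R) ↑ ((¬U ↑ S) → (P → ¬R)).

¬Q = ¬T = F
¬Q ↓ R = F ↓ F = T
¬U = ¬F = T
¬U ↑ S = T ↑ F = T
¬R = ¬F = T
P → ¬R = T → T = T
(¬U ↑ S) → (P → ¬R) = T → T = T
(¬Q ↓ R) ↑ ((¬U ↑ S) → (P → ¬R)) = T ↑ T = F
Hence Statement 1 is false.

Statement 2: Formalization: (Q → (¬R ↔ U)) ⊕ (S ∧ P)

¬R = ¬F = T
¬R ↔ U = T ↔ F = F
Q → (¬R ↔ U) = T → F = F
S ∧ P = F ∧ T = F
(Q → (¬R ↔ U)) ⊕ (S ∧ P) = F ⊕ F = F
Thus Statement 2 is false.

Count: 0.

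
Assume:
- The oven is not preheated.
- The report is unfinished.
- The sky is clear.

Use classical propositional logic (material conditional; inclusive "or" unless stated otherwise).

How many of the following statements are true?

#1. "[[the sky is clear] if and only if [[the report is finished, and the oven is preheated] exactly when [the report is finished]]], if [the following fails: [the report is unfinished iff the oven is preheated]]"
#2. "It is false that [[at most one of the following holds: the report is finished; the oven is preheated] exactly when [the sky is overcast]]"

2

Let G = "the report is finished" (False), U = "the oven is preheated" (False), W = "the sky is overcast" (False).

#1: In symbols: not (not G iff U) -> (not W iff ((G and U) iff G))

not G = not False = True
not G iff U = True iff False = False
not (not G iff U) = not False = True
not W = not False = True
G and U = False and False = False
(G and U) iff G = False iff False = True
not W iff ((G and U) iff G) = True iff True = True
not (not G iff U) -> (not W iff ((G and U) iff G)) = True -> True = True
Hence #1 is true.

#2: Parsed as not ((G nand U) iff W)

G nand U = False nand False = True
(G nand U) iff W = True iff False = False
not ((G nand U) iff W) = not False = True
Hence #2 is true.

2 of the 2 statements are true.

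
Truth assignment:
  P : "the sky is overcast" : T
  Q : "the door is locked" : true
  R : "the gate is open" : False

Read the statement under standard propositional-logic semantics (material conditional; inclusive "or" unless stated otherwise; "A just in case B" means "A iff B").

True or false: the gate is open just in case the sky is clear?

True

Values: R=F, P=T.
This is R ↔ ¬P.

¬P = ¬T = F
R ↔ ¬P = F ↔ F = T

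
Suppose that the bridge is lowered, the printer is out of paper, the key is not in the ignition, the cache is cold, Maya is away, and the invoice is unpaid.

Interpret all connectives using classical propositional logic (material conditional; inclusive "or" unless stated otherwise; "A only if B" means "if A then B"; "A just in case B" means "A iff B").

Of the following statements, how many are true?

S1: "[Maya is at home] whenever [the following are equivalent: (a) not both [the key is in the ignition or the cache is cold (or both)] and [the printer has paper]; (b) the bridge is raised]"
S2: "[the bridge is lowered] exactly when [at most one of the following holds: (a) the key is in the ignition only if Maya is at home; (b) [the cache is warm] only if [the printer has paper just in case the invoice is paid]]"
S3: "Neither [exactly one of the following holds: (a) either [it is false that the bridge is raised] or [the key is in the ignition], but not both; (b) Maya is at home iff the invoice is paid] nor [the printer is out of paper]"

Let M = "the key is in the ignition" (False), H = "the cache is warm" (False), K = "the printer has paper" (False), D = "the bridge is raised" (False), V = "Maya is at home" (False), G = "the invoice is paid" (False).

S1: Parsed as (((M or not H) nand K) iff D) -> V

not H = not False = True
M or not H = False or True = True
(M or not H) nand K = True nand False = True
((M or not H) nand K) iff D = True iff False = False
(((M or not H) nand K) iff D) -> V = False -> False = True
Hence S1 is true.

S2: In symbols: not D iff ((M -> V) nand (H -> (K iff G)))

not D = not False = True
M -> V = False -> False = True
K iff G = False iff False = True
H -> (K iff G) = False -> True = True
(M -> V) nand (H -> (K iff G)) = True nand True = False
not D iff ((M -> V) nand (H -> (K iff G))) = True iff False = False
So S2 is false.

S3: This is ((not D xor M) xor (V iff G)) nor not K.

not D = not False = True
not D xor M = True xor False = True
V iff G = False iff False = True
(not D xor M) xor (V iff G) = True xor True = False
not K = not False = True
((not D xor M) xor (V iff G)) nor not K = False nor True = False
So S3 is false.

True statements: 1.

1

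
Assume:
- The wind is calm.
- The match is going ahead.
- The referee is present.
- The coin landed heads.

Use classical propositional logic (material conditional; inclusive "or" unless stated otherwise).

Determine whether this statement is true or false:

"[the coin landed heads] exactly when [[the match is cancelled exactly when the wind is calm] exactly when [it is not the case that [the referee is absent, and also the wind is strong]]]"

Let U = "the coin landed heads" (T), Q = "the match is cancelled" (F), M = "the wind is strong" (F), D = "the referee is present" (T).
This is U ↔ ((Q ↔ ¬M) ↔ ¬(¬D ∧ M)).

¬M = ¬F = T
Q ↔ ¬M = F ↔ T = F
¬D = ¬T = F
¬D ∧ M = F ∧ F = F
¬(¬D ∧ M) = ¬F = T
(Q ↔ ¬M) ↔ ¬(¬D ∧ M) = F ↔ T = F
U ↔ ((Q ↔ ¬M) ↔ ¬(¬D ∧ M)) = T ↔ F = F

false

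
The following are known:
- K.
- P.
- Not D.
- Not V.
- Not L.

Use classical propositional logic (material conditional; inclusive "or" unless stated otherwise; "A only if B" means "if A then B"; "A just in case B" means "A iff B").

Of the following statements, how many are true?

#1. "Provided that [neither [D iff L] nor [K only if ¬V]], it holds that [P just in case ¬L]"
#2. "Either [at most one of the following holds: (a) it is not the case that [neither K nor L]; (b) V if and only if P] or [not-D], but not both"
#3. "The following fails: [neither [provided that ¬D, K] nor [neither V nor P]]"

2

#1: In symbols: ((D iff L) nor (K -> not V)) -> (P iff not L)

D iff L = False iff False = True
not V = not False = True
K -> not V = True -> True = True
(D iff L) nor (K -> not V) = True nor True = False
not L = not False = True
P iff not L = True iff True = True
((D iff L) nor (K -> not V)) -> (P iff not L) = False -> True = True
Thus #1 is true.

#2: This is (not (K nor L) nand (V iff P)) xor not D.

K nor L = True nor False = False
not (K nor L) = not False = True
V iff P = False iff True = False
not (K nor L) nand (V iff P) = True nand False = True
not D = not False = True
(not (K nor L) nand (V iff P)) xor not D = True xor True = False
Hence #2 is false.

#3: In symbols: not ((not D -> K) nor (V nor P))

not D = not False = True
not D -> K = True -> True = True
V nor P = False nor True = False
(not D -> K) nor (V nor P) = True nor False = False
not ((not D -> K) nor (V nor P)) = not False = True
So #3 is true.

2 of the 3 statements are true (#1, #3).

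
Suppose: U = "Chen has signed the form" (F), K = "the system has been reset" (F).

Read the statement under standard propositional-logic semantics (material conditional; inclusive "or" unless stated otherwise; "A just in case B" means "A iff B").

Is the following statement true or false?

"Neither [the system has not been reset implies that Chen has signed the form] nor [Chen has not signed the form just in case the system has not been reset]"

Parsed as (not K -> U) nor (not U iff not K)

not K = not False = True
not K -> U = True -> False = False
not U = not False = True
not K = not False = True
not U iff not K = True iff True = True
(not K -> U) nor (not U iff not K) = False nor True = False

false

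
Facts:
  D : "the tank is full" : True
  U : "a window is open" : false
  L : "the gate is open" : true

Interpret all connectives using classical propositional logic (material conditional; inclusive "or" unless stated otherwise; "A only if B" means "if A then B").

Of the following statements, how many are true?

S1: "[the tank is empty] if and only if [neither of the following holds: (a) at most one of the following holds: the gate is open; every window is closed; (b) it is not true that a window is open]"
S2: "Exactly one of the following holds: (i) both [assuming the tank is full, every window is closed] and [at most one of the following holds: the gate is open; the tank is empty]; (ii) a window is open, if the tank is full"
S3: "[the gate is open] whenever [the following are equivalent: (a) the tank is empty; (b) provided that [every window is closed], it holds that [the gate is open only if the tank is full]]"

3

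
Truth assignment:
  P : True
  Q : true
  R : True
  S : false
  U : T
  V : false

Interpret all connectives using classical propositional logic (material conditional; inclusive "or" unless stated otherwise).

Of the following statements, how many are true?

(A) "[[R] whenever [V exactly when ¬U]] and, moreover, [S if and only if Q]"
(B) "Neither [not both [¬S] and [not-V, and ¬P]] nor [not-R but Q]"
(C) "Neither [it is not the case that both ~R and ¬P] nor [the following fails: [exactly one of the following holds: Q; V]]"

0

(A): Formalization: ((V iff not U) -> R) and (S iff Q)

not U = not True = False
V iff not U = False iff False = True
(V iff not U) -> R = True -> True = True
S iff Q = False iff True = False
((V iff not U) -> R) and (S iff Q) = True and False = False
Thus (A) is false.

(B): This is (not S nand (not V and not P)) nor (not R and Q).

not S = not False = True
not V = not False = True
not P = not True = False
not V and not P = True and False = False
not S nand (not V and not P) = True nand False = True
not R = not True = False
not R and Q = False and True = False
(not S nand (not V and not P)) nor (not R and Q) = True nor False = False
So (B) is false.

(C): Parsed as (not R nand not P) nor not (Q xor V)

not R = not True = False
not P = not True = False
not R nand not P = False nand False = True
Q xor V = True xor False = True
not (Q xor V) = not True = False
(not R nand not P) nor not (Q xor V) = True nor False = False
Thus (C) is false.

Count: 0.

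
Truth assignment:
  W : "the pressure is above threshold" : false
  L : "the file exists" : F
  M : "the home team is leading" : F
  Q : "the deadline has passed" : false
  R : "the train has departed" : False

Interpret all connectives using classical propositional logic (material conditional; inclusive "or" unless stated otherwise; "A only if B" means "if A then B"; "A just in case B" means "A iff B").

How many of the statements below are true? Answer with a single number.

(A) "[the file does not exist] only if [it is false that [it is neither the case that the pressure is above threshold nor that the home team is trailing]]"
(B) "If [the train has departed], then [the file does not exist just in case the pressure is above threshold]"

(A): In symbols: not L -> not (W nor not M)

not L = not False = True
not M = not False = True
W nor not M = False nor True = False
not (W nor not M) = not False = True
not L -> not (W nor not M) = True -> True = True
Thus (A) is true.

(B): Formalization: R -> (not L iff W)

not L = not False = True
not L iff W = True iff False = False
R -> (not L iff W) = False -> False = True
Thus (B) is true.

2 of the 2 statements are true ((A), (B)).

2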